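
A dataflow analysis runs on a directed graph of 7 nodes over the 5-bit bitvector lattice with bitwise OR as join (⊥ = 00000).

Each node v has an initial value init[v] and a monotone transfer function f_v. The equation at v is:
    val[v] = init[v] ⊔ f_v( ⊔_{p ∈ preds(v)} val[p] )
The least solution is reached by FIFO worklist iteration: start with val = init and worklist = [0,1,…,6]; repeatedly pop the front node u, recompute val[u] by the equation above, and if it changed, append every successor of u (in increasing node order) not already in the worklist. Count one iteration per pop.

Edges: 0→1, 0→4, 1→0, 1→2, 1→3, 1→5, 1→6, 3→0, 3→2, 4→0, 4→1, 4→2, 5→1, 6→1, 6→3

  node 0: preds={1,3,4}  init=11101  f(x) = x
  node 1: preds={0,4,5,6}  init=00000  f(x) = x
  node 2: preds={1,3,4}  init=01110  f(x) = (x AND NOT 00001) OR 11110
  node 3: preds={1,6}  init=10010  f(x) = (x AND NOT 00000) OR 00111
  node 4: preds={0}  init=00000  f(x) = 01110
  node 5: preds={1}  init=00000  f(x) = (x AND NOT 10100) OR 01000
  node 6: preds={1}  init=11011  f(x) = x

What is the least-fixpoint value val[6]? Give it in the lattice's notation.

Iteration log — 11 steps:
  step 1. node 0  ⊔preds=10010  new=11111  old=11101  +wl: 
  step 2. node 1  ⊔preds=11111  new=11111  old=00000  +wl: 0
  step 3. node 2  ⊔preds=11111  new=11110  old=01110  +wl: 
  step 4. node 3  ⊔preds=11111  new=11111  old=10010  +wl: 2
  step 5. node 4  ⊔preds=11111  new=01110  old=00000  +wl: 1
  step 6. node 5  ⊔preds=11111  new=01011  old=00000  +wl: 
  step 7. node 6  ⊔preds=11111  new=11111  old=11011  +wl: 3
  step 8. node 0  ⊔preds=11111  new=11111  stable
  step 9. node 2  ⊔preds=11111  new=11110  stable
  step 10. node 1  ⊔preds=11111  new=11111  stable
  step 11. node 3  ⊔preds=11111  new=11111  stable

Least fixpoint reached:
  node 0: 11111
  node 1: 11111
  node 2: 11110
  node 3: 11111
  node 4: 01110
  node 5: 01011
  node 6: 11111

11111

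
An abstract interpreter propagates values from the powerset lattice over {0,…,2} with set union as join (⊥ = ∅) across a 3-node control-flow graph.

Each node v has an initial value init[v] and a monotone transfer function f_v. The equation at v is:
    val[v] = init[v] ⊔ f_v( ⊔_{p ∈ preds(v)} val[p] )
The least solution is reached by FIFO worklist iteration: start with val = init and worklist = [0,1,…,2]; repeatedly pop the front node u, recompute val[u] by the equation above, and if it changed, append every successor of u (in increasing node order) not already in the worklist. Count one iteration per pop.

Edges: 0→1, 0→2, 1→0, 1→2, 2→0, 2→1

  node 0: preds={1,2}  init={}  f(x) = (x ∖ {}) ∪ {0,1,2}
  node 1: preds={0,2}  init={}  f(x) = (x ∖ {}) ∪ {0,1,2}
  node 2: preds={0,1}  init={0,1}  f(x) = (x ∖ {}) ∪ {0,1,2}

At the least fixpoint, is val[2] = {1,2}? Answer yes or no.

Trace (5 dequeues):
  [1] u=0 | in {0,1} | out {0,1,2} | prev {} | push {}
  [2] u=1 | in {0,1,2} | out {0,1,2} | prev {} | push {0}
  [3] u=2 | in {0,1,2} | out {0,1,2} | prev {0,1} | push {1}
  [4] u=0 | in {0,1,2} | out {0,1,2} | ==
  [5] u=1 | in {0,1,2} | out {0,1,2} | ==

Converged values:
  [0] {0,1,2}
  [1] {0,1,2}
  [2] {0,1,2}

no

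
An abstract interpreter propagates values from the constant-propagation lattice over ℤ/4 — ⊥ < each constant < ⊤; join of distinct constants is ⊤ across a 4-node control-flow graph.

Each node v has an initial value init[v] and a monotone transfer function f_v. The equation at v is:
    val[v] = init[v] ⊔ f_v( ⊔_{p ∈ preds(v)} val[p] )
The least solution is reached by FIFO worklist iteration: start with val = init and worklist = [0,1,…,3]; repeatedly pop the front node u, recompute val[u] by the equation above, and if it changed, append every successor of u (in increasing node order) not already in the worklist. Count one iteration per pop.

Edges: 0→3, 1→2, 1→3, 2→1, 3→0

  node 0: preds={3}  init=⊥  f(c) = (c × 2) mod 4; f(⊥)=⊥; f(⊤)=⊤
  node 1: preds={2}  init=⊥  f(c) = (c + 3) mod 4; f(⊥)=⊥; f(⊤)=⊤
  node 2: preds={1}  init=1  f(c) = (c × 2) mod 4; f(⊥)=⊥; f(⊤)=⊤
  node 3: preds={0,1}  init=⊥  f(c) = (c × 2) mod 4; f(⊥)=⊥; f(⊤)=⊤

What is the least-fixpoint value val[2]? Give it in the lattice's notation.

Worklist (10 pops):
  #1 pop 0: in=⊥ → ⊥ (no change)
  #2 pop 1: in=1 → 0 (was ⊥); enqueue []
  #3 pop 2: in=0 → ⊤ (was 1); enqueue [1]
  #4 pop 3: in=0 → 0 (was ⊥); enqueue [0]
  #5 pop 1: in=⊤ → ⊤ (was 0); enqueue [2,3]
  #6 pop 0: in=0 → 0 (was ⊥); enqueue []
  #7 pop 2: in=⊤ → ⊤ (no change)
  #8 pop 3: in=⊤ → ⊤ (was 0); enqueue [0]
  #9 pop 0: in=⊤ → ⊤ (was 0); enqueue [3]
  #10 pop 3: in=⊤ → ⊤ (no change)

Fixpoint:
  val[0] = ⊤
  val[1] = ⊤
  val[2] = ⊤
  val[3] = ⊤

⊤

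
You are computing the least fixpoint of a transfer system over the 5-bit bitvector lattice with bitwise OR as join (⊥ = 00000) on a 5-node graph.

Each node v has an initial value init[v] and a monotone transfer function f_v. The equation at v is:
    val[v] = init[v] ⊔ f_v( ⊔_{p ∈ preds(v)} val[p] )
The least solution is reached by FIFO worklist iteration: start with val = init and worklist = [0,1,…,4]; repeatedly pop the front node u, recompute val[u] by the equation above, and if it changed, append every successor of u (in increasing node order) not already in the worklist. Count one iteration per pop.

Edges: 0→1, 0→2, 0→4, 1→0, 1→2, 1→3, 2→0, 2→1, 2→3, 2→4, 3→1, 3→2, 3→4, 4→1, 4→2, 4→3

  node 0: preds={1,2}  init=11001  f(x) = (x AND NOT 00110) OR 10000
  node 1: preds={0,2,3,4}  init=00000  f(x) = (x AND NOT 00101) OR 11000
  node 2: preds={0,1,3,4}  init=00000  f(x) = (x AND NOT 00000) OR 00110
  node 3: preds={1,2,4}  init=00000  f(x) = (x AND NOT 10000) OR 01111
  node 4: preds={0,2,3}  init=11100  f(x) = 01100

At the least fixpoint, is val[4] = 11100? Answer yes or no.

Worklist (10 pops):
  #1 pop 0: in=00000 → 11001 (no change)
  #2 pop 1: in=11101 → 11000 (was 00000); enqueue [0]
  #3 pop 2: in=11101 → 11111 (was 00000); enqueue [1]
  #4 pop 3: in=11111 → 01111 (was 00000); enqueue [2]
  #5 pop 4: in=11111 → 11100 (no change)
  #6 pop 0: in=11111 → 11001 (no change)
  #7 pop 1: in=11111 → 11010 (was 11000); enqueue [0,3]
  #8 pop 2: in=11111 → 11111 (no change)
  #9 pop 0: in=11111 → 11001 (no change)
  #10 pop 3: in=11111 → 01111 (no change)

Fixpoint:
  val[0] = 11001
  val[1] = 11010
  val[2] = 11111
  val[3] = 01111
  val[4] = 11100

yes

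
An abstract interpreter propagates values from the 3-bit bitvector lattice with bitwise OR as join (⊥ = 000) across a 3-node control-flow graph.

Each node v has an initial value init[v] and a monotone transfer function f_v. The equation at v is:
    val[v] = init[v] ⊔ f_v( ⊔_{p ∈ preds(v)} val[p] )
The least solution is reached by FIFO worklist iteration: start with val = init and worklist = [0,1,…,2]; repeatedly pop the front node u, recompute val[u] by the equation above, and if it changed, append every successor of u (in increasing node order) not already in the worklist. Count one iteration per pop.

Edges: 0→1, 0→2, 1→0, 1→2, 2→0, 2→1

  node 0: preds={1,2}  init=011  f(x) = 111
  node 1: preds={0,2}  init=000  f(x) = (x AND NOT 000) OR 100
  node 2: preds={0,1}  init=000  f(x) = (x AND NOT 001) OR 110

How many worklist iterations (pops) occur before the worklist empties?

5

Trace (5 dequeues):
  [1] u=0 | in 000 | out 111 | prev 011 | push {}
  [2] u=1 | in 111 | out 111 | prev 000 | push {0}
  [3] u=2 | in 111 | out 110 | prev 000 | push {1}
  [4] u=0 | in 111 | out 111 | ==
  [5] u=1 | in 111 | out 111 | ==

Converged values:
  [0] 111
  [1] 111
  [2] 110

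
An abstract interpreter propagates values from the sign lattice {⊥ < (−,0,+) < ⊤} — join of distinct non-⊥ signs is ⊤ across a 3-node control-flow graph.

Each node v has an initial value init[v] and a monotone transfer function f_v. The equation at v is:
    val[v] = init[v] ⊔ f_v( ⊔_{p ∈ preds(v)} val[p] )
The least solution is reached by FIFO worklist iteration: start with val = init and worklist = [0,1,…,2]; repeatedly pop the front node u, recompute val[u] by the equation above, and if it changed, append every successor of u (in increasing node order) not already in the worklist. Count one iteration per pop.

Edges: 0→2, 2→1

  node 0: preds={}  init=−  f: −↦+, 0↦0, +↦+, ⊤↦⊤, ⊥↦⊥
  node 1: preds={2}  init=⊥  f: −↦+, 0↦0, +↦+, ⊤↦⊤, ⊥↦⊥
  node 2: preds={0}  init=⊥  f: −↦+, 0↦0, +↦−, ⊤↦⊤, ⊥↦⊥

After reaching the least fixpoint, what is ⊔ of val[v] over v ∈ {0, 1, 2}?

Trace (4 dequeues):
  [1] u=0 | in ⊥ | out − | ==
  [2] u=1 | in ⊥ | out ⊥ | ==
  [3] u=2 | in − | out + | prev ⊥ | push {1}
  [4] u=1 | in + | out + | prev ⊥ | push {}

Converged values:
  [0] −
  [1] +
  [2] +

⊤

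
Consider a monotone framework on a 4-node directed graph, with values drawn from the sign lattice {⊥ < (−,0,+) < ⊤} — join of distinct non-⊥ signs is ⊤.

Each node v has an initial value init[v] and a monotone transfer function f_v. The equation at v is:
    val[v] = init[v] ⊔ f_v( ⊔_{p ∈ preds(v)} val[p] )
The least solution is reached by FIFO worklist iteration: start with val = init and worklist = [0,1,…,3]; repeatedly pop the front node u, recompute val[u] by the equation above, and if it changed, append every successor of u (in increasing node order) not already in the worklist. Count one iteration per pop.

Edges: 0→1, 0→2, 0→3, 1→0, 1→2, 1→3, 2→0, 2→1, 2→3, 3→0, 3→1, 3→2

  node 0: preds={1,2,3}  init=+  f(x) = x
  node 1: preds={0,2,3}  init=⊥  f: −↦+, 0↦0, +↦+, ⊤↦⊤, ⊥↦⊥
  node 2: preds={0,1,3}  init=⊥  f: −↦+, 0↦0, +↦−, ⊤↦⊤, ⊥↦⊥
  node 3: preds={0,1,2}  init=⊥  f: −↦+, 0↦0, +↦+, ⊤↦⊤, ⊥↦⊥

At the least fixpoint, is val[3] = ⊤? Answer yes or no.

yes

Iteration log — 10 steps:
  step 1. node 0  ⊔preds=⊥  new=+  stable
  step 2. node 1  ⊔preds=+  new=+  old=⊥  +wl: 0
  step 3. node 2  ⊔preds=+  new=−  old=⊥  +wl: 1
  step 4. node 3  ⊔preds=⊤  new=⊤  old=⊥  +wl: 2
  step 5. node 0  ⊔preds=⊤  new=⊤  old=+  +wl: 3
  step 6. node 1  ⊔preds=⊤  new=⊤  old=+  +wl: 0
  step 7. node 2  ⊔preds=⊤  new=⊤  old=−  +wl: 1
  step 8. node 3  ⊔preds=⊤  new=⊤  stable
  step 9. node 0  ⊔preds=⊤  new=⊤  stable
  step 10. node 1  ⊔preds=⊤  new=⊤  stable

Least fixpoint reached:
  node 0: ⊤
  node 1: ⊤
  node 2: ⊤
  node 3: ⊤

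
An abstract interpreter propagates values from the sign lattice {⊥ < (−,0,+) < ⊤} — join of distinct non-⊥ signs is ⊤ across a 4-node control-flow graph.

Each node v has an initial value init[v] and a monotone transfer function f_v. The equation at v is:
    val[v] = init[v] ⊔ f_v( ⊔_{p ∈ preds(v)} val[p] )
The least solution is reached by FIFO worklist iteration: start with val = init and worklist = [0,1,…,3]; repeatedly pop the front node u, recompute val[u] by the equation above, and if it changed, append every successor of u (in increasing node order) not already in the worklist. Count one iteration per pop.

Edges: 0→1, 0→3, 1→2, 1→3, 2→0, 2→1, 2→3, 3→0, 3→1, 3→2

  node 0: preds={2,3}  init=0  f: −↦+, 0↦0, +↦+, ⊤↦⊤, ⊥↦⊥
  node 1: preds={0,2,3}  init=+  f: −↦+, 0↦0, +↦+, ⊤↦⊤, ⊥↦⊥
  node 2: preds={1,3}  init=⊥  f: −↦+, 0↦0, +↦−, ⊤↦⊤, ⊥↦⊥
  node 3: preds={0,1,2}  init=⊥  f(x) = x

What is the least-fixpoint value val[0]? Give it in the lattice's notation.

Trace (8 dequeues):
  [1] u=0 | in ⊥ | out 0 | ==
  [2] u=1 | in 0 | out ⊤ | prev + | push {}
  [3] u=2 | in ⊤ | out ⊤ | prev ⊥ | push {0,1}
  [4] u=3 | in ⊤ | out ⊤ | prev ⊥ | push {2}
  [5] u=0 | in ⊤ | out ⊤ | prev 0 | push {3}
  [6] u=1 | in ⊤ | out ⊤ | ==
  [7] u=2 | in ⊤ | out ⊤ | ==
  [8] u=3 | in ⊤ | out ⊤ | ==

Converged values:
  [0] ⊤
  [1] ⊤
  [2] ⊤
  [3] ⊤

⊤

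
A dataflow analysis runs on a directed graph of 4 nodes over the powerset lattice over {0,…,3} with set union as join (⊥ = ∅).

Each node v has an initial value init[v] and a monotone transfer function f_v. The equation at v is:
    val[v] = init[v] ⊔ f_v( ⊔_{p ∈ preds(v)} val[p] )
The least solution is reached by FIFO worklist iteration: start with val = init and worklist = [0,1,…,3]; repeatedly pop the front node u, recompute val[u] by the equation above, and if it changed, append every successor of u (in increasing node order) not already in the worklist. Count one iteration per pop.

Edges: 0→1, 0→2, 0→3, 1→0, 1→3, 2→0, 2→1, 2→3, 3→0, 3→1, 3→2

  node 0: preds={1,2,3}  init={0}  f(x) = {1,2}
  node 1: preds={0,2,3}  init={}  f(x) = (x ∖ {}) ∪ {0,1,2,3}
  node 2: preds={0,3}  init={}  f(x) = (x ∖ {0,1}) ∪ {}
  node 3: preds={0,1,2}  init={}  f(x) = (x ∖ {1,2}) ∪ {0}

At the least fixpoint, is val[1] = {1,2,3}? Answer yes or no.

Worklist (10 pops):
  #1 pop 0: in={} → {0,1,2} (was {0}); enqueue []
  #2 pop 1: in={0,1,2} → {0,1,2,3} (was {}); enqueue [0]
  #3 pop 2: in={0,1,2} → {2} (was {}); enqueue [1]
  #4 pop 3: in={0,1,2,3} → {0,3} (was {}); enqueue [2]
  #5 pop 0: in={0,1,2,3} → {0,1,2} (no change)
  #6 pop 1: in={0,1,2,3} → {0,1,2,3} (no change)
  #7 pop 2: in={0,1,2,3} → {2,3} (was {2}); enqueue [0,1,3]
  #8 pop 0: in={0,1,2,3} → {0,1,2} (no change)
  #9 pop 1: in={0,1,2,3} → {0,1,2,3} (no change)
  #10 pop 3: in={0,1,2,3} → {0,3} (no change)

Fixpoint:
  val[0] = {0,1,2}
  val[1] = {0,1,2,3}
  val[2] = {2,3}
  val[3] = {0,3}

no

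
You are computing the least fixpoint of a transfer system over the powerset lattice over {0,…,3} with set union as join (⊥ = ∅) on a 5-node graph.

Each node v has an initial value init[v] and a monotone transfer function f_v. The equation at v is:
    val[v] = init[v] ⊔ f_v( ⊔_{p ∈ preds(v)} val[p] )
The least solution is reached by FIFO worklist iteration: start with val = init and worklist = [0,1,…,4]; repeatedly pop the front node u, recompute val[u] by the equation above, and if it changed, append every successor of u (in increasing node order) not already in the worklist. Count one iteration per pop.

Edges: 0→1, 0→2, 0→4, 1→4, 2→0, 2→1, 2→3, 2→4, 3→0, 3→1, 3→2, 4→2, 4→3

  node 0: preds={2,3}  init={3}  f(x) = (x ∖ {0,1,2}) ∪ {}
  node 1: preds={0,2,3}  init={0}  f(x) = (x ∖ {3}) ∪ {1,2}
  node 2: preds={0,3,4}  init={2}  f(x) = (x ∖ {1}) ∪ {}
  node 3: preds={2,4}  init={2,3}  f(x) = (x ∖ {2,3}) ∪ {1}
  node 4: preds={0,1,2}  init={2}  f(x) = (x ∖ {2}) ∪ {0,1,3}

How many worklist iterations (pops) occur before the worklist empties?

13

Iteration log — 13 steps:
  step 1. node 0  ⊔preds={2,3}  new={3}  stable
  step 2. node 1  ⊔preds={2,3}  new={0,1,2}  old={0}  +wl: 
  step 3. node 2  ⊔preds={2,3}  new={2,3}  old={2}  +wl: 0,1
  step 4. node 3  ⊔preds={2,3}  new={1,2,3}  old={2,3}  +wl: 2
  step 5. node 4  ⊔preds={0,1,2,3}  new={0,1,2,3}  old={2}  +wl: 3
  step 6. node 0  ⊔preds={1,2,3}  new={3}  stable
  step 7. node 1  ⊔preds={1,2,3}  new={0,1,2}  stable
  step 8. node 2  ⊔preds={0,1,2,3}  new={0,2,3}  old={2,3}  +wl: 0,1,4
  step 9. node 3  ⊔preds={0,1,2,3}  new={0,1,2,3}  old={1,2,3}  +wl: 2
  step 10. node 0  ⊔preds={0,1,2,3}  new={3}  stable
  step 11. node 1  ⊔preds={0,1,2,3}  new={0,1,2}  stable
  step 12. node 4  ⊔preds={0,1,2,3}  new={0,1,2,3}  stable
  step 13. node 2  ⊔preds={0,1,2,3}  new={0,2,3}  stable

Least fixpoint reached:
  node 0: {3}
  node 1: {0,1,2}
  node 2: {0,2,3}
  node 3: {0,1,2,3}
  node 4: {0,1,2,3}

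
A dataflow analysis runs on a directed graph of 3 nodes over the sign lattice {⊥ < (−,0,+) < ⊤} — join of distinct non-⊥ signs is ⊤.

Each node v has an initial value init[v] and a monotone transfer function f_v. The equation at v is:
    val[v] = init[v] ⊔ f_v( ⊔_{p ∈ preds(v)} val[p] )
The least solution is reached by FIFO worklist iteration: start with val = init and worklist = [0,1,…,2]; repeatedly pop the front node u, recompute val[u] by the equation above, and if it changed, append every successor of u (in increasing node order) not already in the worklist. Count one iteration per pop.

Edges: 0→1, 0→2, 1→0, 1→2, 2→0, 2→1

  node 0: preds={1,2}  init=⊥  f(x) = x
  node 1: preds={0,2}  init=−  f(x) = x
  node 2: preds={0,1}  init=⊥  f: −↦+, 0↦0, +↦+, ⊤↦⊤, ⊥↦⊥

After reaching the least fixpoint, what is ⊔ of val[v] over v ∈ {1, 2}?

Worklist (8 pops):
  #1 pop 0: in=− → − (was ⊥); enqueue []
  #2 pop 1: in=− → − (no change)
  #3 pop 2: in=− → + (was ⊥); enqueue [0,1]
  #4 pop 0: in=⊤ → ⊤ (was −); enqueue [2]
  #5 pop 1: in=⊤ → ⊤ (was −); enqueue [0]
  #6 pop 2: in=⊤ → ⊤ (was +); enqueue [1]
  #7 pop 0: in=⊤ → ⊤ (no change)
  #8 pop 1: in=⊤ → ⊤ (no change)

Fixpoint:
  val[0] = ⊤
  val[1] = ⊤
  val[2] = ⊤

⊤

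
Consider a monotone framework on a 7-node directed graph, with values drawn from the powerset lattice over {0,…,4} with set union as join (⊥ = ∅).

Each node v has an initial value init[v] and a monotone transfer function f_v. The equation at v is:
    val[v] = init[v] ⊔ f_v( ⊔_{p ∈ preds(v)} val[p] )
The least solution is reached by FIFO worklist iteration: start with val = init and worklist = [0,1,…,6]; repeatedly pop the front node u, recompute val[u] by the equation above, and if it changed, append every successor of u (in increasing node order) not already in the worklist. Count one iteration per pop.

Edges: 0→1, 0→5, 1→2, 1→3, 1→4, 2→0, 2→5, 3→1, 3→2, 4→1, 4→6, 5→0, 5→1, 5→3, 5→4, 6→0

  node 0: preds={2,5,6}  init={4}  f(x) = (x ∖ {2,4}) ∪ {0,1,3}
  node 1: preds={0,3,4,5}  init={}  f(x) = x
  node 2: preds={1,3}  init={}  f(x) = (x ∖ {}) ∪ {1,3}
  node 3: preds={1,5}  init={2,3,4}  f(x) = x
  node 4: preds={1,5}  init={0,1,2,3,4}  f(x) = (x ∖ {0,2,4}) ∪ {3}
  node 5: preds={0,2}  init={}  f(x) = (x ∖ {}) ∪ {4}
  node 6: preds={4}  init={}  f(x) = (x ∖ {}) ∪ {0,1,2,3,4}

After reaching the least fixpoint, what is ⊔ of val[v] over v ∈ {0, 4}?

Trace (12 dequeues):
  [1] u=0 | in {} | out {0,1,3,4} | prev {4} | push {}
  [2] u=1 | in {0,1,2,3,4} | out {0,1,2,3,4} | prev {} | push {}
  [3] u=2 | in {0,1,2,3,4} | out {0,1,2,3,4} | prev {} | push {0}
  [4] u=3 | in {0,1,2,3,4} | out {0,1,2,3,4} | prev {2,3,4} | push {1,2}
  [5] u=4 | in {0,1,2,3,4} | out {0,1,2,3,4} | ==
  [6] u=5 | in {0,1,2,3,4} | out {0,1,2,3,4} | prev {} | push {3,4}
  [7] u=6 | in {0,1,2,3,4} | out {0,1,2,3,4} | prev {} | push {}
  [8] u=0 | in {0,1,2,3,4} | out {0,1,3,4} | ==
  [9] u=1 | in {0,1,2,3,4} | out {0,1,2,3,4} | ==
  [10] u=2 | in {0,1,2,3,4} | out {0,1,2,3,4} | ==
  [11] u=3 | in {0,1,2,3,4} | out {0,1,2,3,4} | ==
  [12] u=4 | in {0,1,2,3,4} | out {0,1,2,3,4} | ==

Converged values:
  [0] {0,1,3,4}
  [1] {0,1,2,3,4}
  [2] {0,1,2,3,4}
  [3] {0,1,2,3,4}
  [4] {0,1,2,3,4}
  [5] {0,1,2,3,4}
  [6] {0,1,2,3,4}

{0,1,2,3,4}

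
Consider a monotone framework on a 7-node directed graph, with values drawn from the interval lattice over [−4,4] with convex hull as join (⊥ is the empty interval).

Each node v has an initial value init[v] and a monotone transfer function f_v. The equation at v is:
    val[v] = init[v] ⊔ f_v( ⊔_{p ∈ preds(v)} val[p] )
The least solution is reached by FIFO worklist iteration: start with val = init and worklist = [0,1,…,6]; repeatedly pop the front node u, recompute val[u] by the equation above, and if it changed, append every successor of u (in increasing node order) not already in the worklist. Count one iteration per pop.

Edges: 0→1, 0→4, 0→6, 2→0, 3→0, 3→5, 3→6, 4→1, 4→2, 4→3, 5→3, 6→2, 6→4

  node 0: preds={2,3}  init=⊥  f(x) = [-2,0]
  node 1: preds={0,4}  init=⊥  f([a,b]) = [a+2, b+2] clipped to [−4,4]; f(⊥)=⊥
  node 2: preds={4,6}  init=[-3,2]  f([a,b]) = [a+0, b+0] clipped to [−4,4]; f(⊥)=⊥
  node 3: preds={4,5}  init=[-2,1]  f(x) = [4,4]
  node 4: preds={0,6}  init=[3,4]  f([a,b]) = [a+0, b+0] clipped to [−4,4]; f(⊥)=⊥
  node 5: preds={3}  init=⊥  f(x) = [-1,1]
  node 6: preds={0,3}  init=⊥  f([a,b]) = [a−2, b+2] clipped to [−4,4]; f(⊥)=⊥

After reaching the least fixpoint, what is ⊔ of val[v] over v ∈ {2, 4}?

Trace (16 dequeues):
  [1] u=0 | in [-3,2] | out [-2,0] | prev ⊥ | push {}
  [2] u=1 | in [-2,4] | out [0,4] | prev ⊥ | push {}
  [3] u=2 | in [3,4] | out [-3,4] | prev [-3,2] | push {0}
  [4] u=3 | in [3,4] | out [-2,4] | prev [-2,1] | push {}
  [5] u=4 | in [-2,0] | out [-2,4] | prev [3,4] | push {1,2,3}
  [6] u=5 | in [-2,4] | out [-1,1] | prev ⊥ | push {}
  [7] u=6 | in [-2,4] | out [-4,4] | prev ⊥ | push {4}
  [8] u=0 | in [-3,4] | out [-2,0] | ==
  [9] u=1 | in [-2,4] | out [0,4] | ==
  [10] u=2 | in [-4,4] | out [-4,4] | prev [-3,4] | push {0}
  [11] u=3 | in [-2,4] | out [-2,4] | ==
  [12] u=4 | in [-4,4] | out [-4,4] | prev [-2,4] | push {1,2,3}
  [13] u=0 | in [-4,4] | out [-2,0] | ==
  [14] u=1 | in [-4,4] | out [-2,4] | prev [0,4] | push {}
  [15] u=2 | in [-4,4] | out [-4,4] | ==
  [16] u=3 | in [-4,4] | out [-2,4] | ==

Converged values:
  [0] [-2,0]
  [1] [-2,4]
  [2] [-4,4]
  [3] [-2,4]
  [4] [-4,4]
  [5] [-1,1]
  [6] [-4,4]

[-4,4]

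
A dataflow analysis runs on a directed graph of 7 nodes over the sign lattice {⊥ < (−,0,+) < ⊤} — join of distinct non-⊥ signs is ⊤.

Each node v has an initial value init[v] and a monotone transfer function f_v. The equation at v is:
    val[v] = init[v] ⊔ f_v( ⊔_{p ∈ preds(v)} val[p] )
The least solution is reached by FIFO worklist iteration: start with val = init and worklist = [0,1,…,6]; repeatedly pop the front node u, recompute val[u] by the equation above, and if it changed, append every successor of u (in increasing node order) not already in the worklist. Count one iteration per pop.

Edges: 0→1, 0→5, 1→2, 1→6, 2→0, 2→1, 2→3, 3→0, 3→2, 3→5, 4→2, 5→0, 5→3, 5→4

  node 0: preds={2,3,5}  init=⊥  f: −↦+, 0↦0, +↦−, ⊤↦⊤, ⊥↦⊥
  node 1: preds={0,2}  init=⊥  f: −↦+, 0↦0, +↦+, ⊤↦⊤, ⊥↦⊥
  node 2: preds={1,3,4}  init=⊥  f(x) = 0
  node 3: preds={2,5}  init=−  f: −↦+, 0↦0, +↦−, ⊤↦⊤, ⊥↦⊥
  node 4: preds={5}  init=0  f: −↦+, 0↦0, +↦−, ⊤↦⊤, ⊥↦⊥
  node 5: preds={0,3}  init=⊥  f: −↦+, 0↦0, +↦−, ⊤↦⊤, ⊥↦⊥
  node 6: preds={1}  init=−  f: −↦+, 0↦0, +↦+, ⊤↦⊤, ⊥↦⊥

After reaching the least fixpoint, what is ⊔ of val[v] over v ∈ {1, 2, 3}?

Trace (15 dequeues):
  [1] u=0 | in − | out + | prev ⊥ | push {}
  [2] u=1 | in + | out + | prev ⊥ | push {}
  [3] u=2 | in ⊤ | out 0 | prev ⊥ | push {0,1}
  [4] u=3 | in 0 | out ⊤ | prev − | push {2}
  [5] u=4 | in ⊥ | out 0 | ==
  [6] u=5 | in ⊤ | out ⊤ | prev ⊥ | push {3,4}
  [7] u=6 | in + | out ⊤ | prev − | push {}
  [8] u=0 | in ⊤ | out ⊤ | prev + | push {5}
  [9] u=1 | in ⊤ | out ⊤ | prev + | push {6}
  [10] u=2 | in ⊤ | out 0 | ==
  [11] u=3 | in ⊤ | out ⊤ | ==
  [12] u=4 | in ⊤ | out ⊤ | prev 0 | push {2}
  [13] u=5 | in ⊤ | out ⊤ | ==
  [14] u=6 | in ⊤ | out ⊤ | ==
  [15] u=2 | in ⊤ | out 0 | ==

Converged values:
  [0] ⊤
  [1] ⊤
  [2] 0
  [3] ⊤
  [4] ⊤
  [5] ⊤
  [6] ⊤

⊤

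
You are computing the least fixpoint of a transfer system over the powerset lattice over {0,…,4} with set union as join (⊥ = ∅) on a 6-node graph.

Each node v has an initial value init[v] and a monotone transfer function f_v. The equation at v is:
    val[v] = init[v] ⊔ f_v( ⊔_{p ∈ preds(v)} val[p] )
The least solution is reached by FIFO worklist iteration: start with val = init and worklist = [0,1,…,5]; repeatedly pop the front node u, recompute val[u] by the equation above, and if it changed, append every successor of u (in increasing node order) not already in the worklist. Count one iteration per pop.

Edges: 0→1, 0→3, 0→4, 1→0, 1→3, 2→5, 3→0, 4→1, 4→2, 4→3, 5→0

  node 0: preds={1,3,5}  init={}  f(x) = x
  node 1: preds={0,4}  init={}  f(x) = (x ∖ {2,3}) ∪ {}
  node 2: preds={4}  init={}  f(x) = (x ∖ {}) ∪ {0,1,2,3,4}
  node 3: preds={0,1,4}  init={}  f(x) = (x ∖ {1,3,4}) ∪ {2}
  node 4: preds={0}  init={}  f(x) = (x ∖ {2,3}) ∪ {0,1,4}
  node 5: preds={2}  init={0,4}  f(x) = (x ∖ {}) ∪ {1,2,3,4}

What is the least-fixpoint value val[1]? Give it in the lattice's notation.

Iteration log — 12 steps:
  step 1. node 0  ⊔preds={0,4}  new={0,4}  old={}  +wl: 
  step 2. node 1  ⊔preds={0,4}  new={0,4}  old={}  +wl: 0
  step 3. node 2  ⊔preds={}  new={0,1,2,3,4}  old={}  +wl: 
  step 4. node 3  ⊔preds={0,4}  new={0,2}  old={}  +wl: 
  step 5. node 4  ⊔preds={0,4}  new={0,1,4}  old={}  +wl: 1,2,3
  step 6. node 5  ⊔preds={0,1,2,3,4}  new={0,1,2,3,4}  old={0,4}  +wl: 
  step 7. node 0  ⊔preds={0,1,2,3,4}  new={0,1,2,3,4}  old={0,4}  +wl: 4
  step 8. node 1  ⊔preds={0,1,2,3,4}  new={0,1,4}  old={0,4}  +wl: 0
  step 9. node 2  ⊔preds={0,1,4}  new={0,1,2,3,4}  stable
  step 10. node 3  ⊔preds={0,1,2,3,4}  new={0,2}  stable
  step 11. node 4  ⊔preds={0,1,2,3,4}  new={0,1,4}  stable
  step 12. node 0  ⊔preds={0,1,2,3,4}  new={0,1,2,3,4}  stable

Least fixpoint reached:
  node 0: {0,1,2,3,4}
  node 1: {0,1,4}
  node 2: {0,1,2,3,4}
  node 3: {0,2}
  node 4: {0,1,4}
  node 5: {0,1,2,3,4}

{0,1,4}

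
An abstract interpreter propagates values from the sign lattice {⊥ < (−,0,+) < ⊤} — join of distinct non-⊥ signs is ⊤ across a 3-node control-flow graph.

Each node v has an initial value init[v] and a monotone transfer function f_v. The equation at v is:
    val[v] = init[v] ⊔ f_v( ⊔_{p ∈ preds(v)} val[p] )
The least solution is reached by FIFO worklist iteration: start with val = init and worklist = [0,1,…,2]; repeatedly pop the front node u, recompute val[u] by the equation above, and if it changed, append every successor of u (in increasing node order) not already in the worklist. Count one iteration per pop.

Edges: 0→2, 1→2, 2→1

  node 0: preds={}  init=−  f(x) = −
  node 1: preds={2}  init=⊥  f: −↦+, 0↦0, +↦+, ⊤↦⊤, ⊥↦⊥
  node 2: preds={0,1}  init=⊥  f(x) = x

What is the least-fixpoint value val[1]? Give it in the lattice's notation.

Iteration log — 7 steps:
  step 1. node 0  ⊔preds=⊥  new=−  stable
  step 2. node 1  ⊔preds=⊥  new=⊥  stable
  step 3. node 2  ⊔preds=−  new=−  old=⊥  +wl: 1
  step 4. node 1  ⊔preds=−  new=+  old=⊥  +wl: 2
  step 5. node 2  ⊔preds=⊤  new=⊤  old=−  +wl: 1
  step 6. node 1  ⊔preds=⊤  new=⊤  old=+  +wl: 2
  step 7. node 2  ⊔preds=⊤  new=⊤  stable

Least fixpoint reached:
  node 0: −
  node 1: ⊤
  node 2: ⊤

⊤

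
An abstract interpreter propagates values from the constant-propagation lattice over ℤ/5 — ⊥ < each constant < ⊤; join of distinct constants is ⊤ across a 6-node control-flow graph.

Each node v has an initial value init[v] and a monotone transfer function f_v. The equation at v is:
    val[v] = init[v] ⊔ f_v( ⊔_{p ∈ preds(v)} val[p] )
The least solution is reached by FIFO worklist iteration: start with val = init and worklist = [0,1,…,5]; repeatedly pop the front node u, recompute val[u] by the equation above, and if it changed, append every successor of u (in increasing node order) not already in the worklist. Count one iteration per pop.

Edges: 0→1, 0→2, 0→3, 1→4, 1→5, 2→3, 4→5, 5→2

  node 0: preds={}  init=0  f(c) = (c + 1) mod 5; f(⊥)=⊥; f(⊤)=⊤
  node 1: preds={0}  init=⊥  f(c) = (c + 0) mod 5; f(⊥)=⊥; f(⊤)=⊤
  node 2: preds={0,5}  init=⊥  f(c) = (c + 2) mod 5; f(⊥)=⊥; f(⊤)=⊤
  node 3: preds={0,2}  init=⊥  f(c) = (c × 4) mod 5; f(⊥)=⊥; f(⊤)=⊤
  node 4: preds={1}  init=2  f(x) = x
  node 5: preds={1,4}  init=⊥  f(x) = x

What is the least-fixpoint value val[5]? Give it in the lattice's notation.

⊤

Iteration log — 8 steps:
  step 1. node 0  ⊔preds=⊥  new=0  stable
  step 2. node 1  ⊔preds=0  new=0  old=⊥  +wl: 
  step 3. node 2  ⊔preds=0  new=2  old=⊥  +wl: 
  step 4. node 3  ⊔preds=⊤  new=⊤  old=⊥  +wl: 
  step 5. node 4  ⊔preds=0  new=⊤  old=2  +wl: 
  step 6. node 5  ⊔preds=⊤  new=⊤  old=⊥  +wl: 2
  step 7. node 2  ⊔preds=⊤  new=⊤  old=2  +wl: 3
  step 8. node 3  ⊔preds=⊤  new=⊤  stable

Least fixpoint reached:
  node 0: 0
  node 1: 0
  node 2: ⊤
  node 3: ⊤
  node 4: ⊤
  node 5: ⊤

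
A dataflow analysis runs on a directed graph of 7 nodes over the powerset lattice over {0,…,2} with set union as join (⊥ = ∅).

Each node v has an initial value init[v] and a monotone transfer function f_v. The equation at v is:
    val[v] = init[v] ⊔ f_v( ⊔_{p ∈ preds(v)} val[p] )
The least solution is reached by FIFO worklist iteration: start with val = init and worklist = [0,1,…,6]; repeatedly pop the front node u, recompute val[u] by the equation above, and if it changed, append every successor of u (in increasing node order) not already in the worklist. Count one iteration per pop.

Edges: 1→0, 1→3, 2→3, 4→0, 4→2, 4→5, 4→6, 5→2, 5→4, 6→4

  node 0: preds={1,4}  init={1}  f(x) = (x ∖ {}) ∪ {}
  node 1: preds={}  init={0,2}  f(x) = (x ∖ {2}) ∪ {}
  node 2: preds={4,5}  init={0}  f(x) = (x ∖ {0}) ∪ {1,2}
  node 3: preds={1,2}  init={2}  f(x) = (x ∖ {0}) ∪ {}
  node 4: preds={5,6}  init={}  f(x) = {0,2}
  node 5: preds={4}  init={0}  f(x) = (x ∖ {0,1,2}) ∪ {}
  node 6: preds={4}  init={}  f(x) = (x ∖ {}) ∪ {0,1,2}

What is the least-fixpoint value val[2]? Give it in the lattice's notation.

Worklist (10 pops):
  #1 pop 0: in={0,2} → {0,1,2} (was {1}); enqueue []
  #2 pop 1: in={} → {0,2} (no change)
  #3 pop 2: in={0} → {0,1,2} (was {0}); enqueue []
  #4 pop 3: in={0,1,2} → {1,2} (was {2}); enqueue []
  #5 pop 4: in={0} → {0,2} (was {}); enqueue [0,2]
  #6 pop 5: in={0,2} → {0} (no change)
  #7 pop 6: in={0,2} → {0,1,2} (was {}); enqueue [4]
  #8 pop 0: in={0,2} → {0,1,2} (no change)
  #9 pop 2: in={0,2} → {0,1,2} (no change)
  #10 pop 4: in={0,1,2} → {0,2} (no change)

Fixpoint:
  val[0] = {0,1,2}
  val[1] = {0,2}
  val[2] = {0,1,2}
  val[3] = {1,2}
  val[4] = {0,2}
  val[5] = {0}
  val[6] = {0,1,2}

{0,1,2}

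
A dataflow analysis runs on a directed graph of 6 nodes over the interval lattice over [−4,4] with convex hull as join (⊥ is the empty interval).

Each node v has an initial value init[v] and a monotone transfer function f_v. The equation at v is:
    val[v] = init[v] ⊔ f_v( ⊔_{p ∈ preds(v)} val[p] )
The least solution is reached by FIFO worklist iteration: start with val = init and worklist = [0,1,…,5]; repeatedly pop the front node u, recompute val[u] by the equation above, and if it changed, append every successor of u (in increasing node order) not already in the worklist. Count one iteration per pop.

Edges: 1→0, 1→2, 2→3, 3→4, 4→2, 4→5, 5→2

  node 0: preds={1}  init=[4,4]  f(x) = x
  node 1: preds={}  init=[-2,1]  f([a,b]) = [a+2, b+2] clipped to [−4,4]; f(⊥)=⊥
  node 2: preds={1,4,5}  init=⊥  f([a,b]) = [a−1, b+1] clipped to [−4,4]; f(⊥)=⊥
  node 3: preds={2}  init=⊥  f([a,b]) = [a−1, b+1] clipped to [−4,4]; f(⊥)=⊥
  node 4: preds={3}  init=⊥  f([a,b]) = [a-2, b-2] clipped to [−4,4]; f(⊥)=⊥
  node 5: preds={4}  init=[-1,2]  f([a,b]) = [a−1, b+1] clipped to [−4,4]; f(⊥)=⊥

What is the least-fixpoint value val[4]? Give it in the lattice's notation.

[-4,2]

Trace (8 dequeues):
  [1] u=0 | in [-2,1] | out [-2,4] | prev [4,4] | push {}
  [2] u=1 | in ⊥ | out [-2,1] | ==
  [3] u=2 | in [-2,2] | out [-3,3] | prev ⊥ | push {}
  [4] u=3 | in [-3,3] | out [-4,4] | prev ⊥ | push {}
  [5] u=4 | in [-4,4] | out [-4,2] | prev ⊥ | push {2}
  [6] u=5 | in [-4,2] | out [-4,3] | prev [-1,2] | push {}
  [7] u=2 | in [-4,3] | out [-4,4] | prev [-3,3] | push {3}
  [8] u=3 | in [-4,4] | out [-4,4] | ==

Converged values:
  [0] [-2,4]
  [1] [-2,1]
  [2] [-4,4]
  [3] [-4,4]
  [4] [-4,2]
  [5] [-4,3]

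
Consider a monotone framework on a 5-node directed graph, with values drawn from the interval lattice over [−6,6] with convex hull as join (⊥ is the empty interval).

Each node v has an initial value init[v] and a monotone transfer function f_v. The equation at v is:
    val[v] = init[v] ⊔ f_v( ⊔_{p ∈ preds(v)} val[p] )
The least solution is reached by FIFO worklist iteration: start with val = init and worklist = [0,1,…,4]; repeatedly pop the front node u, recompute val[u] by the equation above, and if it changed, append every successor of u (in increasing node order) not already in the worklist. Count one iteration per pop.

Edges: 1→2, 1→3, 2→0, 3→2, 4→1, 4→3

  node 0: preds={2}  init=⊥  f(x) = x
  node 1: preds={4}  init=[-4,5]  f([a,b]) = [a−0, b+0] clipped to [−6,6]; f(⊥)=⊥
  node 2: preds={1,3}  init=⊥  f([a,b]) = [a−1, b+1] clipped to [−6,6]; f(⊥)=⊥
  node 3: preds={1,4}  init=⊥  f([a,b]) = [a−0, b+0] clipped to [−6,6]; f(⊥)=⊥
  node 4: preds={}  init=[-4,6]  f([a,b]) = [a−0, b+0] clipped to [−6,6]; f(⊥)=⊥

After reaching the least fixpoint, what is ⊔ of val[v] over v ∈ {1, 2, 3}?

Iteration log — 7 steps:
  step 1. node 0  ⊔preds=⊥  new=⊥  stable
  step 2. node 1  ⊔preds=[-4,6]  new=[-4,6]  old=[-4,5]  +wl: 
  step 3. node 2  ⊔preds=[-4,6]  new=[-5,6]  old=⊥  +wl: 0
  step 4. node 3  ⊔preds=[-4,6]  new=[-4,6]  old=⊥  +wl: 2
  step 5. node 4  ⊔preds=⊥  new=[-4,6]  stable
  step 6. node 0  ⊔preds=[-5,6]  new=[-5,6]  old=⊥  +wl: 
  step 7. node 2  ⊔preds=[-4,6]  new=[-5,6]  stable

Least fixpoint reached:
  node 0: [-5,6]
  node 1: [-4,6]
  node 2: [-5,6]
  node 3: [-4,6]
  node 4: [-4,6]

[-5,6]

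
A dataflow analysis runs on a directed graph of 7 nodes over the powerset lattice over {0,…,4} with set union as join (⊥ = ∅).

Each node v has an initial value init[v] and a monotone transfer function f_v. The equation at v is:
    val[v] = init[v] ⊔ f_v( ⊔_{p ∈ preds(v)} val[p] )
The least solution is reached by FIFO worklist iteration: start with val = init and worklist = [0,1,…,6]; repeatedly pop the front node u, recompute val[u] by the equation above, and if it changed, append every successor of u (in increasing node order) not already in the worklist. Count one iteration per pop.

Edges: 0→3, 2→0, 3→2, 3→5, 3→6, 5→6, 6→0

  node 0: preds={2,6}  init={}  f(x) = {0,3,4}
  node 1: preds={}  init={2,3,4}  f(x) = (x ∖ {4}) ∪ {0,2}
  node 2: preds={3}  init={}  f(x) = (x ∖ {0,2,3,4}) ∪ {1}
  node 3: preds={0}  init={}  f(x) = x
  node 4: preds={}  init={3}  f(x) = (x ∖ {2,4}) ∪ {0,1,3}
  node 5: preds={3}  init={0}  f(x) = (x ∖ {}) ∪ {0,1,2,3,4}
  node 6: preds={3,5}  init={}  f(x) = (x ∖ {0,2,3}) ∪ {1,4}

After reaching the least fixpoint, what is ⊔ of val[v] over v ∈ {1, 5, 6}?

Worklist (9 pops):
  #1 pop 0: in={} → {0,3,4} (was {}); enqueue []
  #2 pop 1: in={} → {0,2,3,4} (was {2,3,4}); enqueue []
  #3 pop 2: in={} → {1} (was {}); enqueue [0]
  #4 pop 3: in={0,3,4} → {0,3,4} (was {}); enqueue [2]
  #5 pop 4: in={} → {0,1,3} (was {3}); enqueue []
  #6 pop 5: in={0,3,4} → {0,1,2,3,4} (was {0}); enqueue []
  #7 pop 6: in={0,1,2,3,4} → {1,4} (was {}); enqueue []
  #8 pop 0: in={1,4} → {0,3,4} (no change)
  #9 pop 2: in={0,3,4} → {1} (no change)

Fixpoint:
  val[0] = {0,3,4}
  val[1] = {0,2,3,4}
  val[2] = {1}
  val[3] = {0,3,4}
  val[4] = {0,1,3}
  val[5] = {0,1,2,3,4}
  val[6] = {1,4}

{0,1,2,3,4}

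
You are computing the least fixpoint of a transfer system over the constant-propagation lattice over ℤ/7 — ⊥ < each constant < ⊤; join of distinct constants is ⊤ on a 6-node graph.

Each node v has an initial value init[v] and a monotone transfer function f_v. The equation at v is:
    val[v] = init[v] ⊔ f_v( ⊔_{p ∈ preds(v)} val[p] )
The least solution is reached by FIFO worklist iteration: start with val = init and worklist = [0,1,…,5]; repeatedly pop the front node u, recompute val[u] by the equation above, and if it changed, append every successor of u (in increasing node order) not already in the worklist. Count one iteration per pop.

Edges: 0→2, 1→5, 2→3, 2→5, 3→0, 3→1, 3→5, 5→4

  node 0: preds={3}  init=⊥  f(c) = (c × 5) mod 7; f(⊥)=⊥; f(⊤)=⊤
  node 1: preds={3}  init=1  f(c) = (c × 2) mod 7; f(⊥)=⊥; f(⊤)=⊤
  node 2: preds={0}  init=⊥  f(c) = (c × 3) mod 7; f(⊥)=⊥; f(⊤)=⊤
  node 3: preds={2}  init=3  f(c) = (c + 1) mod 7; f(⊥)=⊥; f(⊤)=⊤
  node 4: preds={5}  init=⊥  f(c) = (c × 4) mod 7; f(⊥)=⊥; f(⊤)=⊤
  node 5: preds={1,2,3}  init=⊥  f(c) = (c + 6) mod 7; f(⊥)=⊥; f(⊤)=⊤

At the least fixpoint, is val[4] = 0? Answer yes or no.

Trace (12 dequeues):
  [1] u=0 | in 3 | out 1 | prev ⊥ | push {}
  [2] u=1 | in 3 | out ⊤ | prev 1 | push {}
  [3] u=2 | in 1 | out 3 | prev ⊥ | push {}
  [4] u=3 | in 3 | out ⊤ | prev 3 | push {0,1}
  [5] u=4 | in ⊥ | out ⊥ | ==
  [6] u=5 | in ⊤ | out ⊤ | prev ⊥ | push {4}
  [7] u=0 | in ⊤ | out ⊤ | prev 1 | push {2}
  [8] u=1 | in ⊤ | out ⊤ | ==
  [9] u=4 | in ⊤ | out ⊤ | prev ⊥ | push {}
  [10] u=2 | in ⊤ | out ⊤ | prev 3 | push {3,5}
  [11] u=3 | in ⊤ | out ⊤ | ==
  [12] u=5 | in ⊤ | out ⊤ | ==

Converged values:
  [0] ⊤
  [1] ⊤
  [2] ⊤
  [3] ⊤
  [4] ⊤
  [5] ⊤

no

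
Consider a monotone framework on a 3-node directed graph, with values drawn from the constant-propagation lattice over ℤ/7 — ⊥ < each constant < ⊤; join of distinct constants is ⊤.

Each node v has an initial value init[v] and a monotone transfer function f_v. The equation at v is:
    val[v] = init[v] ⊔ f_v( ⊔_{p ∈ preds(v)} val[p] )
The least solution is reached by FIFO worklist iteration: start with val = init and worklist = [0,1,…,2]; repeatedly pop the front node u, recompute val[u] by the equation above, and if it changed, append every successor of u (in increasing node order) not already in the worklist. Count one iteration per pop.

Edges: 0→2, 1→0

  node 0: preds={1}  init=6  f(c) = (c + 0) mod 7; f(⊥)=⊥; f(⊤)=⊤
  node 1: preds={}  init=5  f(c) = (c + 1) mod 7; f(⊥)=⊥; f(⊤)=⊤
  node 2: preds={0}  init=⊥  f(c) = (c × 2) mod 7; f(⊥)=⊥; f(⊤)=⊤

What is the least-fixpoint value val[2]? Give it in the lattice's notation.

⊤

Worklist (3 pops):
  #1 pop 0: in=5 → ⊤ (was 6); enqueue []
  #2 pop 1: in=⊥ → 5 (no change)
  #3 pop 2: in=⊤ → ⊤ (was ⊥); enqueue []

Fixpoint:
  val[0] = ⊤
  val[1] = 5
  val[2] = ⊤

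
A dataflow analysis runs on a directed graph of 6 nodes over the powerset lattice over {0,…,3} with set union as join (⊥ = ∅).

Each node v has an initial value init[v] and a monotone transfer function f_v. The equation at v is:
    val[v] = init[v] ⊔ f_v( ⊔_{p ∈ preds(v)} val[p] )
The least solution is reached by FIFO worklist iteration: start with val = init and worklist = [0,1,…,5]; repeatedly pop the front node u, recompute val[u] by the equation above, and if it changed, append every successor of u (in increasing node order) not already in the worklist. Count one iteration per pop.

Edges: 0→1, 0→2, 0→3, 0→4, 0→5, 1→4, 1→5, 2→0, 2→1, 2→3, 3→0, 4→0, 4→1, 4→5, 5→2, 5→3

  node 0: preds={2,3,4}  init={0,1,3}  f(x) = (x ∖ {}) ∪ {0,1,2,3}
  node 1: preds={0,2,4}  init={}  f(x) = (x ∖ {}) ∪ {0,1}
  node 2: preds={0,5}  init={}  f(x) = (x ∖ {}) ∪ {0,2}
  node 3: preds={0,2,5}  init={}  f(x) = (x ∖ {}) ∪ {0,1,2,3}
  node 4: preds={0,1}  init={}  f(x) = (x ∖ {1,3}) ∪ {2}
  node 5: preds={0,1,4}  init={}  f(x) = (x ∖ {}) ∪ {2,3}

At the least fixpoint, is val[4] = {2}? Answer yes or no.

Iteration log — 10 steps:
  step 1. node 0  ⊔preds={}  new={0,1,2,3}  old={0,1,3}  +wl: 
  step 2. node 1  ⊔preds={0,1,2,3}  new={0,1,2,3}  old={}  +wl: 
  step 3. node 2  ⊔preds={0,1,2,3}  new={0,1,2,3}  old={}  +wl: 0,1
  step 4. node 3  ⊔preds={0,1,2,3}  new={0,1,2,3}  old={}  +wl: 
  step 5. node 4  ⊔preds={0,1,2,3}  new={0,2}  old={}  +wl: 
  step 6. node 5  ⊔preds={0,1,2,3}  new={0,1,2,3}  old={}  +wl: 2,3
  step 7. node 0  ⊔preds={0,1,2,3}  new={0,1,2,3}  stable
  step 8. node 1  ⊔preds={0,1,2,3}  new={0,1,2,3}  stable
  step 9. node 2  ⊔preds={0,1,2,3}  new={0,1,2,3}  stable
  step 10. node 3  ⊔preds={0,1,2,3}  new={0,1,2,3}  stable

Least fixpoint reached:
  node 0: {0,1,2,3}
  node 1: {0,1,2,3}
  node 2: {0,1,2,3}
  node 3: {0,1,2,3}
  node 4: {0,2}
  node 5: {0,1,2,3}

no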